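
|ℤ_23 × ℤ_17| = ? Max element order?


|ℤ_23 × ℤ_17| = 23 × 17 = 391
Max element order = lcm(23,17) = 391
Cyclic? Yes (gcd=1)

|ℤ_23×ℤ_17| = 391, max element order = 391


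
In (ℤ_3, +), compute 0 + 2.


Operation: addition mod 3
0 + 2 = (a + b) mod 3 with a = 0, b = 2

0 + 2 = 2


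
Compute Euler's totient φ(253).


Factor n: 253 = 11 × 23
φ(n) = n · ∏(1 - 1/p) over distinct primes p | n
φ(253) = 253 · (1 - 1/11) · (1 - 1/23) = 220

φ(253) = 220


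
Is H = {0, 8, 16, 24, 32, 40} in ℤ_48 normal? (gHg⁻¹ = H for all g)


H = {0, 8, 16, 24, 32, 40} in ℤ_48
ℤ_48 is abelian; every subgroup of an abelian group is normal

Yes, normal subgroup


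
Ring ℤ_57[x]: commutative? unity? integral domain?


ℤ_57 has zero divisors (3·19 ≡ 0), and these lift to constant zero divisors in ℤ_57[x]; so not an integral domain
Commutative: Yes
Integral domain: No
Has unity: Yes

ℤ_57[x]: Commutative=Yes, Unity=Yes


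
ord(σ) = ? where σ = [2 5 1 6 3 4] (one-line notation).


Cycle decomposition: (1 2 5 3) (4 6)
Cycle lengths: 4, 2
Order = lcm(4, 2) = 4

ord(σ) = 4


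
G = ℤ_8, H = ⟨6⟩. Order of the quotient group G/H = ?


|⟨6⟩| = n / gcd(6, 8) = 8 / 2 = 4
H is normal (ℤ_8 is abelian).
|G/H| = |G| / |H| = 8 / 4 = 2

|G/H| = 2


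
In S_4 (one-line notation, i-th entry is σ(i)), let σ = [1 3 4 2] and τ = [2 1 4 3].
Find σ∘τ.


σ∘τ: apply τ first, then σ
1 →τ 2 →σ 3
2 →τ 1 →σ 1
3 →τ 4 →σ 2
4 →τ 3 →σ 4

σ∘τ = [3 1 2 4]


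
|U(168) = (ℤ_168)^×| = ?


U(n) is the group of units mod n; |U(n)| = φ(n)
|U(168)| = φ(168) = 48

|U(168) = (ℤ_168)^×| = 48


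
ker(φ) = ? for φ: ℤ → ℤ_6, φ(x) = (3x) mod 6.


Kernel = preimage of identity
ker(φ) = {x ∈ ℤ : 3x ≡ 0 (mod 6)}. gcd(3,6) = 3, so 3x ≡ 0 (mod 6) ⟺ x ≡ 0 (mod 6/3 = 2). Hence ker(φ) = 2ℤ

ker(φ) = 2ℤ


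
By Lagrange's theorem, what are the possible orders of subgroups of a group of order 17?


Lagrange's theorem: |H| divides |G|
|G| = 17
Divisors of 17: 1, 17

Possible subgroup orders: {1, 17}


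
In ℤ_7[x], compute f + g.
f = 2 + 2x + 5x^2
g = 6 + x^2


Add coefficients mod 7:
x^0: 2 + 6 = 1 (mod 7)
x^1: 2 + 0 = 2 (mod 7)
x^2: 5 + 1 = 6 (mod 7)
Result: 1 + 2x + 6x^2

f + g = 1 + 2x + 6x^2


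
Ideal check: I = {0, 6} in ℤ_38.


Check ideal conditions for I = {0, 6} in ℤ_38:
(1) I is an additive subgroup? No
(2) For r ∈ ℤ_38 and a ∈ I: r·a ∈ I? No  [counterexample: r=2, a=6, r·a mod 38 = 12 ∉ I]

No, I is not an ideal of ℤ_38


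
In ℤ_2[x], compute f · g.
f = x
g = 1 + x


Expand and collect like terms; reduce coefficients mod 2:
x^0: 0·1 = 0 ≡ 0 (mod 2)
x^1: 0·1 + 1·1 = 1 ≡ 1 (mod 2)
x^2: 1·1 = 1 ≡ 1 (mod 2)
Result: x + x^2

f · g = x + x^2


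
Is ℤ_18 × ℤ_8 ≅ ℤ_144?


Comparing ℤ_18 × ℤ_8 and ℤ_144:
gcd(18,8) = 2 ≠ 1. Max element order in ℤ_18×ℤ_8 is lcm(18,8) = 72 < 144, so it has no element of order 144

No, ℤ_18 × ℤ_8 ≇ ℤ_144


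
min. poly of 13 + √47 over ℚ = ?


Let α = 13 + √47. Then α - 13 = √47, so (α - 13)² = 47, giving α² - 26α + 122 = 0. Degree 2 and α ∉ ℚ, so this is the minimal polynomial.

Minimal polynomial: x² - 26x + 122


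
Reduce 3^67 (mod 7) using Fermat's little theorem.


Fermat's little theorem: if p is prime and gcd(a,p)=1, then a^(p-1) ≡ 1 (mod p)
p = 7 is prime, gcd(3,7) = 1
Reduce exponent: 67 mod 6 = 1
So 3^67 ≡ 3^1 (mod 7)
3^1 mod 7 = 3

3^67 ≡ 3 (mod 7)


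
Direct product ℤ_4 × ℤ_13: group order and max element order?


|ℤ_4 × ℤ_13| = 4 × 13 = 52
Max element order = lcm(4,13) = 52
Cyclic? Yes (gcd=1)

|ℤ_4×ℤ_13| = 52, max element order = 52


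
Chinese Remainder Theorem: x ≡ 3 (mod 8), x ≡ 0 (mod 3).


m₁ = 8, m₂ = 3, gcd = 1, so CRT applies. M = m₁·m₂ = 24
Let M₁ = M/m₁ = 3, M₂ = M/m₂ = 8
Find y₁ ≡ M₁⁻¹ (mod m₁): 3⁻¹ ≡ 3 (mod 8)
Find y₂ ≡ M₂⁻¹ (mod m₂): 8⁻¹ ≡ 2 (mod 3)
x = a₁·M₁·y₁ + a₂·M₂·y₂ = 3·3·3 + 0·8·2 = 27
Reduce mod 24: x ≡ 3
Check: 3 mod 8 = 3 ✓, 3 mod 3 = 0 ✓

x ≡ 3 (mod 24)


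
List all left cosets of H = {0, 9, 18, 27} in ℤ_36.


H = {0, 9, 18, 27}, |H| = 4
Number of cosets = |G|/|H| = 36/4 = 9
0 + H = {0, 9, 18, 27}
1 + H = {1, 10, 19, 28}
2 + H = {2, 11, 20, 29}
3 + H = {3, 12, 21, 30}
4 + H = {4, 13, 22, 31}
5 + H = {5, 14, 23, 32}
6 + H = {6, 15, 24, 33}
7 + H = {7, 16, 25, 34}
8 + H = {8, 17, 26, 35}

Cosets: 0+H={0,9,18,27}; 1+H={1,10,19,28}; 2+H={2,11,20,29}; 3+H={3,12,21,30}; 4+H={4,13,22,31}; 5+H={5,14,23,32}; 6+H={6,15,24,33}; 7+H={7,16,25,34}; 8+H={8,17,26,35}


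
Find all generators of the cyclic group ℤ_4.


g generates ℤ_n iff gcd(g,n) = 1
Checking each g ∈ {1,...,3}:
gcd(1,4) = 1
gcd(2,4) = 2
gcd(3,4) = 1
Generators: {1, 3}
Number of generators = φ(4) = 2

Generators of ℤ_4 = {1, 3}


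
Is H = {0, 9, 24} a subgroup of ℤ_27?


Subgroup test for H = {0, 9, 24} in (ℤ_27, +):
(1) 0 ∈ H? Yes
(2) Closure: for all a,b ∈ H, (a+b) mod 27 ∈ H? No  [counterexample: 9 + 9 = 18 ∉ H]
(3) Inverses: for all a ∈ H, -a mod 27 ∈ H? No

No, H is not a subgroup of ℤ_27


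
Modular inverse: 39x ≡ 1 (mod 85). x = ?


Use the extended Euclidean algorithm to write 1 = 39·s + 85·t; then s mod 85 is the inverse.
Euclidean algorithm:
  39 = 0·85 + 39
  85 = 2·39 + 7
  39 = 5·7 + 4
  7 = 1·4 + 3
  4 = 1·3 + 1
  3 = 3·1 + 0
gcd(39,85) = 1
Back-substitution gives: 39·(24) + 85·(-11) = 1
So 39⁻¹ ≡ 24 ≡ 24 (mod 85)
Check: 39 × 24 = 936 ≡ 1 (mod 85) ✓

39⁻¹ ≡ 24 (mod 85)


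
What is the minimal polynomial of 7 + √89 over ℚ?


Let α = 7 + √89. Then α - 7 = √89, so (α - 7)² = 89, giving α² - 14α - 40 = 0. Degree 2 and α ∉ ℚ, so this is the minimal polynomial.

Minimal polynomial: x² - 14x - 40


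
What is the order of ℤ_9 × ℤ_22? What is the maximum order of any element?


|ℤ_9 × ℤ_22| = 9 × 22 = 198
Max element order = lcm(9,22) = 198
Cyclic? Yes (gcd=1)

|ℤ_9×ℤ_22| = 198, max element order = 198


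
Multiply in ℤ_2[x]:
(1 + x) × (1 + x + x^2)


Expand and collect like terms; reduce coefficients mod 2:
x^0: 1·1 = 1 ≡ 1 (mod 2)
x^1: 1·1 + 1·1 = 2 ≡ 0 (mod 2)
x^2: 1·1 + 1·1 = 2 ≡ 0 (mod 2)
x^3: 1·1 = 1 ≡ 1 (mod 2)
Result: 1 + x^3

f · g = 1 + x^3


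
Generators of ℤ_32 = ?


g generates ℤ_n iff gcd(g,n) = 1
Prime factors of 32: 2
Generators are g ∈ {1,...,31} not divisible by any of these primes.
Generators: {1, 3, 5, 7, 9, 11, 13, 15, 17, 19, 21, 23, 25, 27, 29, 31}
Number of generators = φ(32) = 16

Generators of ℤ_32 = {1, 3, 5, 7, 9, 11, 13, 15, 17, 19, 21, 23, 25, 27, 29, 31}


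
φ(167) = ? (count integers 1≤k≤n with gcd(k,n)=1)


Factor n: 167 = 167
φ(n) = n · ∏(1 - 1/p) over distinct primes p | n
φ(167) = 167 · (1 - 1/167) = 166

φ(167) = 166


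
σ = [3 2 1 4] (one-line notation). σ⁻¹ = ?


To find σ⁻¹, swap domain and range:
σ(1) = 3 → σ⁻¹(3) = 1
σ(2) = 2 → σ⁻¹(2) = 2
σ(3) = 1 → σ⁻¹(1) = 3
σ(4) = 4 → σ⁻¹(4) = 4

σ⁻¹ = [3 2 1 4]


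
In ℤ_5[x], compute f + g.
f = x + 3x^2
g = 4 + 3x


Add coefficients mod 5:
x^0: 0 + 4 = 4 (mod 5)
x^1: 1 + 3 = 4 (mod 5)
x^2: 3 + 0 = 3 (mod 5)
Result: 4 + 4x + 3x^2

f + g = 4 + 4x + 3x^2


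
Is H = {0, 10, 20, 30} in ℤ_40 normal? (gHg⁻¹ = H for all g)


H = {0, 10, 20, 30} in ℤ_40
ℤ_40 is abelian; every subgroup of an abelian group is normal

Yes, normal subgroup


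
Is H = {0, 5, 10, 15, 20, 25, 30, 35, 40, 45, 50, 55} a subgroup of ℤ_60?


Subgroup test for H = {0, 5, 10, 15, 20, 25, 30, 35, 40, 45, 50, 55} in (ℤ_60, +):
(1) 0 ∈ H? Yes
(2) Closure: for all a,b ∈ H, (a+b) mod 60 ∈ H? Yes
(3) Inverses: for all a ∈ H, -a mod 60 ∈ H? Yes

Yes, H is a subgroup of ℤ_60


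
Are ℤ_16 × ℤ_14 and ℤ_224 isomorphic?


Comparing ℤ_16 × ℤ_14 and ℤ_224:
gcd(16,14) = 2 ≠ 1. Max element order in ℤ_16×ℤ_14 is lcm(16,14) = 112 < 224, so it has no element of order 224

No, ℤ_16 × ℤ_14 ≇ ℤ_224


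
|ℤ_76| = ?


ℤ_n has n elements.

|ℤ_76| = 76


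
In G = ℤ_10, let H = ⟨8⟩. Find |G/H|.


|⟨8⟩| = n / gcd(8, 10) = 10 / 2 = 5
H is normal (ℤ_10 is abelian).
|G/H| = |G| / |H| = 10 / 5 = 2

|G/H| = 2


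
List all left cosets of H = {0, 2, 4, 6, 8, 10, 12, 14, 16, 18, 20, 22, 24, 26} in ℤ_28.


H = {0, 2, 4, 6, 8, 10, 12, 14, 16, 18, 20, 22, 24, 26}, |H| = 14
Number of cosets = |G|/|H| = 28/14 = 2
0 + H = {0, 2, 4, 6, 8, 10, 12, 14, 16, 18, 20, 22, 24, 26}
1 + H = {1, 3, 5, 7, 9, 11, 13, 15, 17, 19, 21, 23, 25, 27}

Cosets: 0+H={0,2,4,6,8,10,12,14,16,18,20,22,24,26}; 1+H={1,3,5,7,9,11,13,15,17,19,21,23,25,27}


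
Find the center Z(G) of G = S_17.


Z(G) = {g ∈ G | gx = xg for all x ∈ G}
S_n is non-abelian for n ≥ 3; Z(S_17) is trivial

Z(S_17) = {e}


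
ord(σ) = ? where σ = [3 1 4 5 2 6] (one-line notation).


Cycle decomposition: (1 3 4 5 2)
Cycle lengths: 5
Order = lcm(5) = 5

ord(σ) = 5


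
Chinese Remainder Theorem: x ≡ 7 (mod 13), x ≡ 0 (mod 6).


m₁ = 13, m₂ = 6, gcd = 1, so CRT applies. M = m₁·m₂ = 78
Let M₁ = M/m₁ = 6, M₂ = M/m₂ = 13
Find y₁ ≡ M₁⁻¹ (mod m₁): 6⁻¹ ≡ 11 (mod 13)
Find y₂ ≡ M₂⁻¹ (mod m₂): 13⁻¹ ≡ 1 (mod 6)
x = a₁·M₁·y₁ + a₂·M₂·y₂ = 7·6·11 + 0·13·1 = 462
Reduce mod 78: x ≡ 72
Check: 72 mod 13 = 7 ✓, 72 mod 6 = 0 ✓

x ≡ 72 (mod 78)


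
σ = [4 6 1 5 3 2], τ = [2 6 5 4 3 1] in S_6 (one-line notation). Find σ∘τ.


σ∘τ: apply τ first, then σ
1 →τ 2 →σ 6
2 →τ 6 →σ 2
3 →τ 5 →σ 3
4 →τ 4 →σ 5
5 →τ 3 →σ 1
6 →τ 1 →σ 4

σ∘τ = [6 2 3 5 1 4]


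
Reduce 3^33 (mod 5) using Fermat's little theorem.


Fermat's little theorem: if p is prime and gcd(a,p)=1, then a^(p-1) ≡ 1 (mod p)
p = 5 is prime, gcd(3,5) = 1
Reduce exponent: 33 mod 4 = 1
So 3^33 ≡ 3^1 (mod 5)
3^1 mod 5 = 3

3^33 ≡ 3 (mod 5)


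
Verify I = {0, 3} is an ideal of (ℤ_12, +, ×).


Check ideal conditions for I = {0, 3} in ℤ_12:
(1) I is an additive subgroup? No
(2) For r ∈ ℤ_12 and a ∈ I: r·a ∈ I? No  [counterexample: r=2, a=3, r·a mod 12 = 6 ∉ I]

No, I is not an ideal of ℤ_12


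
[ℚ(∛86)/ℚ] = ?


∛86 has minimal polynomial x³ - 86 (irreducible over ℚ since 86 is not a perfect cube)

[ℚ(∛86)/ℚ] = 3


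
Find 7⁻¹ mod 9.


Use the extended Euclidean algorithm to write 1 = 7·s + 9·t; then s mod 9 is the inverse.
Euclidean algorithm:
  7 = 0·9 + 7
  9 = 1·7 + 2
  7 = 3·2 + 1
  2 = 2·1 + 0
gcd(7,9) = 1
Back-substitution gives: 7·(4) + 9·(-3) = 1
So 7⁻¹ ≡ 4 ≡ 4 (mod 9)
Check: 7 × 4 = 28 ≡ 1 (mod 9) ✓

7⁻¹ ≡ 4 (mod 9)


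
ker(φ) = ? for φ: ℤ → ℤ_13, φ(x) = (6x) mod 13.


Kernel = preimage of identity
ker(φ) = {x ∈ ℤ : 6x ≡ 0 (mod 13)}. gcd(6,13) = 1, so 6x ≡ 0 (mod 13) ⟺ x ≡ 0 (mod 13/1 = 13). Hence ker(φ) = 13ℤ

ker(φ) = 13ℤ


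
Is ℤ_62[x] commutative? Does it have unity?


ℤ_62 has zero divisors (2·31 ≡ 0), and these lift to constant zero divisors in ℤ_62[x]; so not an integral domain
Commutative: Yes
Integral domain: No
Has unity: Yes

ℤ_62[x]: Commutative=Yes, Unity=Yes


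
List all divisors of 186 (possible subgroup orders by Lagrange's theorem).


Lagrange's theorem: |H| divides |G|
|G| = 186
Divisors of 186: 1, 2, 3, 6, 31, 62, 93, 186

Possible subgroup orders: {1, 2, 3, 6, 31, 62, 93, 186}


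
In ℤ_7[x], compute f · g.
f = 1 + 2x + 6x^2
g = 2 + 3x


Expand and collect like terms; reduce coefficients mod 7:
x^0: 1·2 = 2 ≡ 2 (mod 7)
x^1: 1·3 + 2·2 = 7 ≡ 0 (mod 7)
x^2: 2·3 + 6·2 = 18 ≡ 4 (mod 7)
x^3: 6·3 = 18 ≡ 4 (mod 7)
Result: 2 + 4x^2 + 4x^3

f · g = 2 + 4x^2 + 4x^3


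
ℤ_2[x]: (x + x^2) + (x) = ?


Add coefficients mod 2:
x^0: 0 + 0 = 0 (mod 2)
x^1: 1 + 1 = 0 (mod 2)
x^2: 1 + 0 = 1 (mod 2)
Result: x^2

f + g = x^2


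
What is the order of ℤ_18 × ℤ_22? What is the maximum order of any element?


|ℤ_18 × ℤ_22| = 18 × 22 = 396
Max element order = lcm(18,22) = 198
Cyclic? No (gcd=2)

|ℤ_18×ℤ_22| = 396, max element order = 198


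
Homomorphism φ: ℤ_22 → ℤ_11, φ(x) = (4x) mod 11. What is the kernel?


Kernel = preimage of identity
ker(φ) = {x ∈ ℤ_22 : 4x ≡ 0 (mod 11)}. Since 11 | 22, φ is well-defined. The kernel is the cyclic subgroup ⟨11⟩ of ℤ_22 (order 2), i.e. {0, 11}

ker(φ) = {0, 11}


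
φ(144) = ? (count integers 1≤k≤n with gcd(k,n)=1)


Factor n: 144 = 2^4 × 3^2
φ(n) = n · ∏(1 - 1/p) over distinct primes p | n
φ(144) = 144 · (1 - 1/2) · (1 - 1/3) = 48

φ(144) = 48


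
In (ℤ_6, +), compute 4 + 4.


Operation: addition mod 6
4 + 4 = (a + b) mod 6 with a = 4, b = 4

4 + 4 = 2


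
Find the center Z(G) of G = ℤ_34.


Z(G) = {g ∈ G | gx = xg for all x ∈ G}
ℤ_34 is abelian, so Z(G) = G

Z(ℤ_34) = ℤ_34


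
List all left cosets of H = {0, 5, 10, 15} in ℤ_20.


H = {0, 5, 10, 15}, |H| = 4
Number of cosets = |G|/|H| = 20/4 = 5
0 + H = {0, 5, 10, 15}
1 + H = {1, 6, 11, 16}
2 + H = {2, 7, 12, 17}
3 + H = {3, 8, 13, 18}
4 + H = {4, 9, 14, 19}

Cosets: 0+H={0,5,10,15}; 1+H={1,6,11,16}; 2+H={2,7,12,17}; 3+H={3,8,13,18}; 4+H={4,9,14,19}


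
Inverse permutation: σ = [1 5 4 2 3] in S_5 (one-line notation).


To find σ⁻¹, swap domain and range:
σ(1) = 1 → σ⁻¹(1) = 1
σ(2) = 5 → σ⁻¹(5) = 2
σ(3) = 4 → σ⁻¹(4) = 3
σ(4) = 2 → σ⁻¹(2) = 4
σ(5) = 3 → σ⁻¹(3) = 5

σ⁻¹ = [1 4 5 3 2]


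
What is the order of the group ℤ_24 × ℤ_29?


|A × B| = |A| · |B|
|ℤ_24 × ℤ_29| = 24 × 29 = 696

|ℤ_24 × ℤ_29| = 696


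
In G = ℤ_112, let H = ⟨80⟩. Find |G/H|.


|⟨80⟩| = n / gcd(80, 112) = 112 / 16 = 7
H is normal (ℤ_112 is abelian).
|G/H| = |G| / |H| = 112 / 7 = 16

|G/H| = 16


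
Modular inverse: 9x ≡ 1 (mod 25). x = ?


Use the extended Euclidean algorithm to write 1 = 9·s + 25·t; then s mod 25 is the inverse.
Euclidean algorithm:
  9 = 0·25 + 9
  25 = 2·9 + 7
  9 = 1·7 + 2
  7 = 3·2 + 1
  2 = 2·1 + 0
gcd(9,25) = 1
Back-substitution gives: 9·(-11) + 25·(4) = 1
So 9⁻¹ ≡ -11 ≡ 14 (mod 25)
Check: 9 × 14 = 126 ≡ 1 (mod 25) ✓

9⁻¹ ≡ 14 (mod 25)


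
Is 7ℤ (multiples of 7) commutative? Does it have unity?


7ℤ is a commutative ring under +,× but has no multiplicative identity (1 ∉ 7ℤ); it has no zero divisors, but without unity it is not an integral domain
Commutative: Yes
Integral domain: No
Has unity: No

7ℤ (multiples of 7): Commutative=Yes, Unity=No


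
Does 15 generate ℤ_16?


g generates ℤ_n iff gcd(g, n) = 1
gcd(15, 16) = 1
Since gcd = 1, 15 is a generator.

Yes, 15 generates ℤ_16


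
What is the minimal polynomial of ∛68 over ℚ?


∛68 satisfies x³ - 68 = 0, irreducible over ℚ (no rational root; 68 is not a perfect cube)

Minimal polynomial: x³ - 68


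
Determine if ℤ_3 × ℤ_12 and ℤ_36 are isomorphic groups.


Comparing ℤ_3 × ℤ_12 and ℤ_36:
gcd(3,12) = 3 ≠ 1. Max element order in ℤ_3×ℤ_12 is lcm(3,12) = 12 < 36, so it has no element of order 36

No, ℤ_3 × ℤ_12 ≇ ℤ_36


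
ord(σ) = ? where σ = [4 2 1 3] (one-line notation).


Cycle decomposition: (1 4 3)
Cycle lengths: 3
Order = lcm(3) = 3

ord(σ) = 3


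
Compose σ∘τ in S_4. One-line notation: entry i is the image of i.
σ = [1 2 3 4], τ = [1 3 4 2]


σ∘τ: apply τ first, then σ
1 →τ 1 →σ 1
2 →τ 3 →σ 3
3 →τ 4 →σ 4
4 →τ 2 →σ 2

σ∘τ = [1 3 4 2]


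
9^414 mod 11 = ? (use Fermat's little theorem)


Fermat's little theorem: if p is prime and gcd(a,p)=1, then a^(p-1) ≡ 1 (mod p)
p = 11 is prime, gcd(9,11) = 1
Reduce exponent: 414 mod 10 = 4
So 9^414 ≡ 9^4 (mod 11)
9^4 mod 11 = 5

9^414 ≡ 5 (mod 11)


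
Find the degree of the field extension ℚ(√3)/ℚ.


√3 has minimal polynomial x² - 3 (irreducible over ℚ since 3 is squarefree)

[ℚ(√3)/ℚ] = 2


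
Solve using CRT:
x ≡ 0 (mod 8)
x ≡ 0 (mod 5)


m₁ = 8, m₂ = 5, gcd = 1, so CRT applies. M = m₁·m₂ = 40
Let M₁ = M/m₁ = 5, M₂ = M/m₂ = 8
Find y₁ ≡ M₁⁻¹ (mod m₁): 5⁻¹ ≡ 5 (mod 8)
Find y₂ ≡ M₂⁻¹ (mod m₂): 8⁻¹ ≡ 2 (mod 5)
x = a₁·M₁·y₁ + a₂·M₂·y₂ = 0·5·5 + 0·8·2 = 0
Reduce mod 40: x ≡ 0
Check: 0 mod 8 = 0 ✓, 0 mod 5 = 0 ✓

x ≡ 0 (mod 40)


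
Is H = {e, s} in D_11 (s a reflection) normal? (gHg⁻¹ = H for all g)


H = {e, s} in D_11 (s a reflection)
r·s·r⁻¹ = sr⁻² ≠ s for n ≥ 3, so {e, s} is not closed under conjugation

No, not a normal subgroup


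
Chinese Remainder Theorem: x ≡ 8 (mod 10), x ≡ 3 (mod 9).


m₁ = 10, m₂ = 9, gcd = 1, so CRT applies. M = m₁·m₂ = 90
Let M₁ = M/m₁ = 9, M₂ = M/m₂ = 10
Find y₁ ≡ M₁⁻¹ (mod m₁): 9⁻¹ ≡ 9 (mod 10)
Find y₂ ≡ M₂⁻¹ (mod m₂): 10⁻¹ ≡ 1 (mod 9)
x = a₁·M₁·y₁ + a₂·M₂·y₂ = 8·9·9 + 3·10·1 = 678
Reduce mod 90: x ≡ 48
Check: 48 mod 10 = 8 ✓, 48 mod 9 = 3 ✓

x ≡ 48 (mod 90)


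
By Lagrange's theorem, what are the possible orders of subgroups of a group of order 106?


Lagrange's theorem: |H| divides |G|
|G| = 106
Divisors of 106: 1, 2, 53, 106

Possible subgroup orders: {1, 2, 53, 106}


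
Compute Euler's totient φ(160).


Factor n: 160 = 2^5 × 5
φ(n) = n · ∏(1 - 1/p) over distinct primes p | n
φ(160) = 160 · (1 - 1/2) · (1 - 1/5) = 64

φ(160) = 64


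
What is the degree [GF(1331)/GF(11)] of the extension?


GF(1331) = GF(11^3), so the extension degree is 3

[GF(1331)/GF(11)] = 3


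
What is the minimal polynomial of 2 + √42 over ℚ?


Let α = 2 + √42. Then α - 2 = √42, so (α - 2)² = 42, giving α² - 4α - 38 = 0. Degree 2 and α ∉ ℚ, so this is the minimal polynomial.

Minimal polynomial: x² - 4x - 38


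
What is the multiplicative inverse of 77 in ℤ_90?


Use the extended Euclidean algorithm to write 1 = 77·s + 90·t; then s mod 90 is the inverse.
Euclidean algorithm:
  77 = 0·90 + 77
  90 = 1·77 + 13
  77 = 5·13 + 12
  13 = 1·12 + 1
  12 = 12·1 + 0
gcd(77,90) = 1
Back-substitution gives: 77·(-7) + 90·(6) = 1
So 77⁻¹ ≡ -7 ≡ 83 (mod 90)
Check: 77 × 83 = 6391 ≡ 1 (mod 90) ✓

77⁻¹ ≡ 83 (mod 90)


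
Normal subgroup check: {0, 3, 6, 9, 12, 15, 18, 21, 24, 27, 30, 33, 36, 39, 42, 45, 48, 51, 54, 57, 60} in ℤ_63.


H = {0, 3, 6, 9, 12, 15, 18, 21, 24, 27, 30, 33, 36, 39, 42, 45, 48, 51, 54, 57, 60} in ℤ_63
ℤ_63 is abelian; every subgroup of an abelian group is normal

Yes, normal subgroup


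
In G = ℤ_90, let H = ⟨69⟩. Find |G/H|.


|⟨69⟩| = n / gcd(69, 90) = 90 / 3 = 30
H is normal (ℤ_90 is abelian).
|G/H| = |G| / |H| = 90 / 30 = 3

|G/H| = 3


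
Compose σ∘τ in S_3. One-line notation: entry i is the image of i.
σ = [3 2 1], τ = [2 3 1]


σ∘τ: apply τ first, then σ
1 →τ 2 →σ 2
2 →τ 3 →σ 1
3 →τ 1 →σ 3

σ∘τ = [2 1 3]


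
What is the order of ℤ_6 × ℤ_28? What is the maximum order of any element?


|ℤ_6 × ℤ_28| = 6 × 28 = 168
Max element order = lcm(6,28) = 84
Cyclic? No (gcd=2)

|ℤ_6×ℤ_28| = 168, max element order = 84


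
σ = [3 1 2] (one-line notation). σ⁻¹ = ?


To find σ⁻¹, swap domain and range:
σ(1) = 3 → σ⁻¹(3) = 1
σ(2) = 1 → σ⁻¹(1) = 2
σ(3) = 2 → σ⁻¹(2) = 3

σ⁻¹ = [2 3 1]


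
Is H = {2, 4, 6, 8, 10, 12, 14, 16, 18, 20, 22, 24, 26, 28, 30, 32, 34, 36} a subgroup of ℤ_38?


Subgroup test for H = {2, 4, 6, 8, 10, 12, 14, 16, 18, 20, 22, 24, 26, 28, 30, 32, 34, 36} in (ℤ_38, +):
(1) 0 ∈ H? No
(2) Closure: for all a,b ∈ H, (a+b) mod 38 ∈ H? No  [counterexample: 2 + 36 = 0 ∉ H]
(3) Inverses: for all a ∈ H, -a mod 38 ∈ H? Yes

No, H is not a subgroup of ℤ_38


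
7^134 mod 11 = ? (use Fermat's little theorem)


Fermat's little theorem: if p is prime and gcd(a,p)=1, then a^(p-1) ≡ 1 (mod p)
p = 11 is prime, gcd(7,11) = 1
Reduce exponent: 134 mod 10 = 4
So 7^134 ≡ 7^4 (mod 11)
7^4 mod 11 = 3

7^134 ≡ 3 (mod 11)


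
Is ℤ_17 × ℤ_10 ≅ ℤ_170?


Comparing ℤ_17 × ℤ_10 and ℤ_170:
gcd(17,10) = 1, so ℤ_17 × ℤ_10 ≅ ℤ_170 (CRT)

Yes, ℤ_17 × ℤ_10 ≅ ℤ_170


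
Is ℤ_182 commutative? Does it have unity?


ℤ_182 is a commutative ring with unity 1; 182 = 2×91 is composite, so 2·91 ≡ 0 gives zero divisors (not an integral domain)
Commutative: Yes
Integral domain: No
Has unity: Yes

ℤ_182: Commutative=Yes, Unity=Yes


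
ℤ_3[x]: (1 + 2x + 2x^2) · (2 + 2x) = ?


Expand and collect like terms; reduce coefficients mod 3:
x^0: 1·2 = 2 ≡ 2 (mod 3)
x^1: 1·2 + 2·2 = 6 ≡ 0 (mod 3)
x^2: 2·2 + 2·2 = 8 ≡ 2 (mod 3)
x^3: 2·2 = 4 ≡ 1 (mod 3)
Result: 2 + 2x^2 + x^3

f · g = 2 + 2x^2 + x^3


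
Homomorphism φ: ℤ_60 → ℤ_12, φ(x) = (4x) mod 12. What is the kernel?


Kernel = preimage of identity
ker(φ) = {x ∈ ℤ_60 : 4x ≡ 0 (mod 12)}. Since 12 | 60, φ is well-defined. The kernel is the cyclic subgroup ⟨3⟩ of ℤ_60 (order 20), i.e. {0, 3, 6, 9, 12, 15, 18, 21, 24, 27, 30, 33, 36, 39, 42, 45, 48, 51, 54, 57}

ker(φ) = {0, 3, 6, 9, 12, 15, 18, 21, 24, 27, 30, 33, 36, 39, 42, 45, 48, 51, 54, 57}


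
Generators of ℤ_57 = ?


g generates ℤ_n iff gcd(g,n) = 1
Prime factors of 57: 3, 19
Generators are g ∈ {1,...,56} not divisible by any of these primes.
Generators: {1, 2, 4, 5, 7, 8, 10, 11, 13, 14, 16, 17, 20, 22, 23, 25, 26, 28, 29, 31, 32, 34, 35, 37, 40, 41, 43, 44, 46, 47, 49, 50, 52, 53, 55, 56}
Number of generators = φ(57) = 36

Generators of ℤ_57 = {1, 2, 4, 5, 7, 8, 10, 11, 13, 14, 16, 17, 20, 22, 23, 25, 26, 28, 29, 31, 32, 34, 35, 37, 40, 41, 43, 44, 46, 47, 49, 50, 52, 53, 55, 56}


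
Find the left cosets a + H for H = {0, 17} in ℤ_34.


H = {0, 17}, |H| = 2
Number of cosets = |G|/|H| = 34/2 = 17
0 + H = {0, 17}
1 + H = {1, 18}
2 + H = {2, 19}
3 + H = {3, 20}
4 + H = {4, 21}
5 + H = {5, 22}
6 + H = {6, 23}
7 + H = {7, 24}
8 + H = {8, 25}
9 + H = {9, 26}
10 + H = {10, 27}
11 + H = {11, 28}
12 + H = {12, 29}
13 + H = {13, 30}
14 + H = {14, 31}
15 + H = {15, 32}
16 + H = {16, 33}

Cosets: 0+H={0,17}; 1+H={1,18}; 2+H={2,19}; 3+H={3,20}; 4+H={4,21}; 5+H={5,22}; 6+H={6,23}; 7+H={7,24}; 8+H={8,25}; 9+H={9,26}; 10+H={10,27}; 11+H={11,28}; 12+H={12,29}; 13+H={13,30}; 14+H={14,31}; 15+H={15,32}; 16+H={16,33}


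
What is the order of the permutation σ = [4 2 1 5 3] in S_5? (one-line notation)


Cycle decomposition: (1 4 5 3)
Cycle lengths: 4
Order = lcm(4) = 4

ord(σ) = 4


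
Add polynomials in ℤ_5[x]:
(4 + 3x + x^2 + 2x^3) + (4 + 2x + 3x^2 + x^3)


Add coefficients mod 5:
x^0: 4 + 4 = 3 (mod 5)
x^1: 3 + 2 = 0 (mod 5)
x^2: 1 + 3 = 4 (mod 5)
x^3: 2 + 1 = 3 (mod 5)
Result: 3 + 4x^2 + 3x^3

f + g = 3 + 4x^2 + 3x^3


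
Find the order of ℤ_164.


ℤ_n has n elements.

|ℤ_164| = 164


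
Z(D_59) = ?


Z(G) = {g ∈ G | gx = xg for all x ∈ G}
For odd n, Z(D_n) = {e}: no nontrivial rotation commutes with all reflections

Z(D_59) = {e}


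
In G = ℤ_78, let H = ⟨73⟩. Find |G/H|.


|⟨73⟩| = n / gcd(73, 78) = 78 / 1 = 78
H is normal (ℤ_78 is abelian).
|G/H| = |G| / |H| = 78 / 78 = 1

|G/H| = 1


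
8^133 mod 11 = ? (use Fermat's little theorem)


Fermat's little theorem: if p is prime and gcd(a,p)=1, then a^(p-1) ≡ 1 (mod p)
p = 11 is prime, gcd(8,11) = 1
Reduce exponent: 133 mod 10 = 3
So 8^133 ≡ 8^3 (mod 11)
8^3 mod 11 = 6

8^133 ≡ 6 (mod 11)


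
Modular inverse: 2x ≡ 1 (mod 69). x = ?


Use the extended Euclidean algorithm to write 1 = 2·s + 69·t; then s mod 69 is the inverse.
Euclidean algorithm:
  2 = 0·69 + 2
  69 = 34·2 + 1
  2 = 2·1 + 0
gcd(2,69) = 1
Back-substitution gives: 2·(-34) + 69·(1) = 1
So 2⁻¹ ≡ -34 ≡ 35 (mod 69)
Check: 2 × 35 = 70 ≡ 1 (mod 69) ✓

2⁻¹ ≡ 35 (mod 69)


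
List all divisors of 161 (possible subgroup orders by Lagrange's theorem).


Lagrange's theorem: |H| divides |G|
|G| = 161
Divisors of 161: 1, 7, 23, 161

Possible subgroup orders: {1, 7, 23, 161}


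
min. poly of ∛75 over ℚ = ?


∛75 satisfies x³ - 75 = 0, irreducible over ℚ (no rational root; 75 is not a perfect cube)

Minimal polynomial: x³ - 75


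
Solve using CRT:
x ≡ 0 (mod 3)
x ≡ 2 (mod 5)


m₁ = 3, m₂ = 5, gcd = 1, so CRT applies. M = m₁·m₂ = 15
Let M₁ = M/m₁ = 5, M₂ = M/m₂ = 3
Find y₁ ≡ M₁⁻¹ (mod m₁): 5⁻¹ ≡ 2 (mod 3)
Find y₂ ≡ M₂⁻¹ (mod m₂): 3⁻¹ ≡ 2 (mod 5)
x = a₁·M₁·y₁ + a₂·M₂·y₂ = 0·5·2 + 2·3·2 = 12
Reduce mod 15: x ≡ 12
Check: 12 mod 3 = 0 ✓, 12 mod 5 = 2 ✓

x ≡ 12 (mod 15)


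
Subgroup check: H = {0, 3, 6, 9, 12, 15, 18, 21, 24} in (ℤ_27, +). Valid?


Subgroup test for H = {0, 3, 6, 9, 12, 15, 18, 21, 24} in (ℤ_27, +):
(1) 0 ∈ H? Yes
(2) Closure: for all a,b ∈ H, (a+b) mod 27 ∈ H? Yes
(3) Inverses: for all a ∈ H, -a mod 27 ∈ H? Yes

Yes, H is a subgroup of ℤ_27


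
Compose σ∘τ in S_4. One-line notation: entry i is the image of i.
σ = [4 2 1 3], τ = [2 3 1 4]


σ∘τ: apply τ first, then σ
1 →τ 2 →σ 2
2 →τ 3 →σ 1
3 →τ 1 →σ 4
4 →τ 4 →σ 3

σ∘τ = [2 1 4 3]


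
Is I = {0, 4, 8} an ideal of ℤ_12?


Check ideal conditions for I = {0, 4, 8} in ℤ_12:
(1) I is an additive subgroup? Yes
(2) For r ∈ ℤ_12 and a ∈ I: r·a ∈ I? Yes

Yes, I is an ideal of ℤ_12


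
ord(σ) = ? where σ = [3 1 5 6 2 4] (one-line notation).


Cycle decomposition: (1 3 5 2) (4 6)
Cycle lengths: 4, 2
Order = lcm(4, 2) = 4

ord(σ) = 4


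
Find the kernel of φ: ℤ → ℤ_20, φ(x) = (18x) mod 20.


Kernel = preimage of identity
ker(φ) = {x ∈ ℤ : 18x ≡ 0 (mod 20)}. gcd(18,20) = 2, so 18x ≡ 0 (mod 20) ⟺ x ≡ 0 (mod 20/2 = 10). Hence ker(φ) = 10ℤ

ker(φ) = 10ℤ


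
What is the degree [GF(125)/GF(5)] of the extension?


GF(125) = GF(5^3), so the extension degree is 3

[GF(125)/GF(5)] = 3


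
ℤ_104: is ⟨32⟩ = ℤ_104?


g generates ℤ_n iff gcd(g, n) = 1
gcd(32, 104) = 8
Since gcd = 8 ≠ 1, ⟨32⟩ has order 13 < 104, so 32 is not a generator.

No, 32 does not generate ℤ_104


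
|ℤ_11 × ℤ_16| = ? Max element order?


|ℤ_11 × ℤ_16| = 11 × 16 = 176
Max element order = lcm(11,16) = 176
Cyclic? Yes (gcd=1)

|ℤ_11×ℤ_16| = 176, max element order = 176


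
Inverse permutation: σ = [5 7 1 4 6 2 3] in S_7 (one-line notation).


To find σ⁻¹, swap domain and range:
σ(1) = 5 → σ⁻¹(5) = 1
σ(2) = 7 → σ⁻¹(7) = 2
σ(3) = 1 → σ⁻¹(1) = 3
σ(4) = 4 → σ⁻¹(4) = 4
σ(5) = 6 → σ⁻¹(6) = 5
σ(6) = 2 → σ⁻¹(2) = 6
σ(7) = 3 → σ⁻¹(3) = 7

σ⁻¹ = [3 6 7 4 1 5 2]


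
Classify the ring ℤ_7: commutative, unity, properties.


ℤ_7 is a commutative ring with unity 1; 7 is prime, so ℤ_7 is a field (hence an integral domain)
Commutative: Yes
Integral domain: Yes
Has unity: Yes

ℤ_7: Commutative=Yes, Unity=Yes


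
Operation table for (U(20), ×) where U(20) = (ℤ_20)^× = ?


Elements: {1, 3, 7, 9, 11, 13, 17, 19}
Operation: multiplication mod 20
Entry (a, b) = (a × b) mod 20

Cayley table:
   |  1 |  3 |  7 |  9 | 11 | 13 | 17 | 19
 1 |  1 |  3 |  7 |  9 | 11 | 13 | 17 | 19
 3 |  3 |  9 |  1 |  7 | 13 | 19 | 11 | 17
 7 |  7 |  1 |  9 |  3 | 17 | 11 | 19 | 13
 9 |  9 |  7 |  3 |  1 | 19 | 17 | 13 | 11
11 | 11 | 13 | 17 | 19 |  1 |  3 |  7 |  9
13 | 13 | 19 | 11 | 17 |  3 |  9 |  1 |  7
17 | 17 | 11 | 19 | 13 |  7 |  1 |  9 |  3
19 | 19 | 17 | 13 | 11 |  9 |  7 |  3 |  1


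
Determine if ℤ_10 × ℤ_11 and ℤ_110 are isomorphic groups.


Comparing ℤ_10 × ℤ_11 and ℤ_110:
gcd(10,11) = 1, so ℤ_10 × ℤ_11 ≅ ℤ_110 (CRT)

Yes, ℤ_10 × ℤ_11 ≅ ℤ_110


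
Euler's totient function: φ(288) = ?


Factor n: 288 = 2^5 × 3^2
φ(n) = n · ∏(1 - 1/p) over distinct primes p | n
φ(288) = 288 · (1 - 1/2) · (1 - 1/3) = 96

φ(288) = 96


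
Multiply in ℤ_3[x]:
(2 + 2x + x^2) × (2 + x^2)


Expand and collect like terms; reduce coefficients mod 3:
x^0: 2·2 = 4 ≡ 1 (mod 3)
x^1: 2·0 + 2·2 = 4 ≡ 1 (mod 3)
x^2: 2·1 + 2·0 + 1·2 = 4 ≡ 1 (mod 3)
x^3: 2·1 + 1·0 = 2 ≡ 2 (mod 3)
x^4: 1·1 = 1 ≡ 1 (mod 3)
Result: 1 + x + x^2 + 2x^3 + x^4

f · g = 1 + x + x^2 + 2x^3 + x^4


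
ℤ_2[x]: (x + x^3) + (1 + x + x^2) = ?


Add coefficients mod 2:
x^0: 0 + 1 = 1 (mod 2)
x^1: 1 + 1 = 0 (mod 2)
x^2: 0 + 1 = 1 (mod 2)
x^3: 1 + 0 = 1 (mod 2)
Result: 1 + x^2 + x^3

f + g = 1 + x^2 + x^3


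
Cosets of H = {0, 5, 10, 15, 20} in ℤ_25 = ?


H = {0, 5, 10, 15, 20}, |H| = 5
Number of cosets = |G|/|H| = 25/5 = 5
0 + H = {0, 5, 10, 15, 20}
1 + H = {1, 6, 11, 16, 21}
2 + H = {2, 7, 12, 17, 22}
3 + H = {3, 8, 13, 18, 23}
4 + H = {4, 9, 14, 19, 24}

Cosets: 0+H={0,5,10,15,20}; 1+H={1,6,11,16,21}; 2+H={2,7,12,17,22}; 3+H={3,8,13,18,23}; 4+H={4,9,14,19,24}


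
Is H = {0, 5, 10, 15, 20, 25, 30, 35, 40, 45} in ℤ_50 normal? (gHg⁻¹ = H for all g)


H = {0, 5, 10, 15, 20, 25, 30, 35, 40, 45} in ℤ_50
ℤ_50 is abelian; every subgroup of an abelian group is normal

Yes, normal subgroup


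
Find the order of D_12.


|D_n| = 2n (n rotations and n reflections)
|D_12| = 2×12 = 24

|D_12| = 24


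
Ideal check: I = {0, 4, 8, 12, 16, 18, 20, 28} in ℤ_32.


Check ideal conditions for I = {0, 4, 8, 12, 16, 18, 20, 28} in ℤ_32:
(1) I is an additive subgroup? No
(2) For r ∈ ℤ_32 and a ∈ I: r·a ∈ I? No  [counterexample: r=2, a=12, r·a mod 32 = 24 ∉ I]

No, I is not an ideal of ℤ_32


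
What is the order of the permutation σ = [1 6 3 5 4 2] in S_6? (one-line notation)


Cycle decomposition: (2 6) (4 5)
Cycle lengths: 2, 2
Order = lcm(2, 2) = 2

ord(σ) = 2


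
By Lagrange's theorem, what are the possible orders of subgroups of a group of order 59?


Lagrange's theorem: |H| divides |G|
|G| = 59
Divisors of 59: 1, 59

Possible subgroup orders: {1, 59}


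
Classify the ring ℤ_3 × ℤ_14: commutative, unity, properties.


Direct product ring; commutative with unity (1,1); but (1,0)·(0,1) = (0,0) gives zero divisors, so not an integral domain
Commutative: Yes
Integral domain: No
Has unity: Yes

ℤ_3 × ℤ_14: Commutative=Yes, Unity=Yes


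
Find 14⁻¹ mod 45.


Use the extended Euclidean algorithm to write 1 = 14·s + 45·t; then s mod 45 is the inverse.
Euclidean algorithm:
  14 = 0·45 + 14
  45 = 3·14 + 3
  14 = 4·3 + 2
  3 = 1·2 + 1
  2 = 2·1 + 0
gcd(14,45) = 1
Back-substitution gives: 14·(-16) + 45·(5) = 1
So 14⁻¹ ≡ -16 ≡ 29 (mod 45)
Check: 14 × 29 = 406 ≡ 1 (mod 45) ✓

14⁻¹ ≡ 29 (mod 45)


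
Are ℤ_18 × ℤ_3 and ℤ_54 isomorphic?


Comparing ℤ_18 × ℤ_3 and ℤ_54:
gcd(18,3) = 3 ≠ 1. Max element order in ℤ_18×ℤ_3 is lcm(18,3) = 18 < 54, so it has no element of order 54

No, ℤ_18 × ℤ_3 ≇ ℤ_54


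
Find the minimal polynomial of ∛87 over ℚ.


∛87 satisfies x³ - 87 = 0, irreducible over ℚ (no rational root; 87 is not a perfect cube)

Minimal polynomial: x³ - 87


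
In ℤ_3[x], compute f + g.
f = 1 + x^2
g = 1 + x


Add coefficients mod 3:
x^0: 1 + 1 = 2 (mod 3)
x^1: 0 + 1 = 1 (mod 3)
x^2: 1 + 0 = 1 (mod 3)
Result: 2 + x + x^2

f + g = 2 + x + x^2


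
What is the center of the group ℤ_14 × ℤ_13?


Z(G) = {g ∈ G | gx = xg for all x ∈ G}
Direct product of abelian groups is abelian, so Z(G) = G

Z(ℤ_14 × ℤ_13) = ℤ_14 × ℤ_13


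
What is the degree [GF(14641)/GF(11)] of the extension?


GF(14641) = GF(11^4), so the extension degree is 4

[GF(14641)/GF(11)] = 4


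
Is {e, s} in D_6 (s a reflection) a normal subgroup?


H = {e, s} in D_6 (s a reflection)
r·s·r⁻¹ = sr⁻² ≠ s for n ≥ 3, so {e, s} is not closed under conjugation

No, not a normal subgroup


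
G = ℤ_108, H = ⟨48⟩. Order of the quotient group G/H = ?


|⟨48⟩| = n / gcd(48, 108) = 108 / 12 = 9
H is normal (ℤ_108 is abelian).
|G/H| = |G| / |H| = 108 / 9 = 12

|G/H| = 12


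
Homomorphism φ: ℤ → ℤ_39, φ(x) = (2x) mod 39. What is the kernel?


Kernel = preimage of identity
ker(φ) = {x ∈ ℤ : 2x ≡ 0 (mod 39)}. gcd(2,39) = 1, so 2x ≡ 0 (mod 39) ⟺ x ≡ 0 (mod 39/1 = 39). Hence ker(φ) = 39ℤ

ker(φ) = 39ℤ


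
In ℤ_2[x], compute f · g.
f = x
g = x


Expand and collect like terms; reduce coefficients mod 2:
x^0: 0·0 = 0 ≡ 0 (mod 2)
x^1: 0·1 + 1·0 = 0 ≡ 0 (mod 2)
x^2: 1·1 = 1 ≡ 1 (mod 2)
Result: x^2

f · g = x^2


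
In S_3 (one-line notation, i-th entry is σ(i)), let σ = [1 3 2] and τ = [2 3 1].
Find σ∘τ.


σ∘τ: apply τ first, then σ
1 →τ 2 →σ 3
2 →τ 3 →σ 2
3 →τ 1 →σ 1

σ∘τ = [3 2 1]


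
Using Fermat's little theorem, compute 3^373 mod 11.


Fermat's little theorem: if p is prime and gcd(a,p)=1, then a^(p-1) ≡ 1 (mod p)
p = 11 is prime, gcd(3,11) = 1
Reduce exponent: 373 mod 10 = 3
So 3^373 ≡ 3^3 (mod 11)
3^3 mod 11 = 5

3^373 ≡ 5 (mod 11)


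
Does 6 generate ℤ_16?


g generates ℤ_n iff gcd(g, n) = 1
gcd(6, 16) = 2
Since gcd = 2 ≠ 1, ⟨6⟩ has order 8 < 16, so 6 is not a generator.

No, 6 does not generate ℤ_16


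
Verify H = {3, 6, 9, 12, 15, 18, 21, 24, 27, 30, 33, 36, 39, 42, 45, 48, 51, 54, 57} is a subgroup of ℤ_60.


Subgroup test for H = {3, 6, 9, 12, 15, 18, 21, 24, 27, 30, 33, 36, 39, 42, 45, 48, 51, 54, 57} in (ℤ_60, +):
(1) 0 ∈ H? No
(2) Closure: for all a,b ∈ H, (a+b) mod 60 ∈ H? No  [counterexample: 3 + 57 = 0 ∉ H]
(3) Inverses: for all a ∈ H, -a mod 60 ∈ H? Yes

No, H is not a subgroup of ℤ_60


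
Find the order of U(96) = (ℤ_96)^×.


U(n) is the group of units mod n; |U(n)| = φ(n)
|U(96)| = φ(96) = 32

|U(96) = (ℤ_96)^×| = 32


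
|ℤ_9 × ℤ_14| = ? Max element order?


|ℤ_9 × ℤ_14| = 9 × 14 = 126
Max element order = lcm(9,14) = 126
Cyclic? Yes (gcd=1)

|ℤ_9×ℤ_14| = 126, max element order = 126


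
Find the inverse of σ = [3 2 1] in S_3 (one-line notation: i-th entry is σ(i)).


To find σ⁻¹, swap domain and range:
σ(1) = 3 → σ⁻¹(3) = 1
σ(2) = 2 → σ⁻¹(2) = 2
σ(3) = 1 → σ⁻¹(1) = 3

σ⁻¹ = [3 2 1]


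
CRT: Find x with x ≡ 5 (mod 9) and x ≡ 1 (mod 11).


m₁ = 9, m₂ = 11, gcd = 1, so CRT applies. M = m₁·m₂ = 99
Let M₁ = M/m₁ = 11, M₂ = M/m₂ = 9
Find y₁ ≡ M₁⁻¹ (mod m₁): 11⁻¹ ≡ 5 (mod 9)
Find y₂ ≡ M₂⁻¹ (mod m₂): 9⁻¹ ≡ 5 (mod 11)
x = a₁·M₁·y₁ + a₂·M₂·y₂ = 5·11·5 + 1·9·5 = 320
Reduce mod 99: x ≡ 23
Check: 23 mod 9 = 5 ✓, 23 mod 11 = 1 ✓

x ≡ 23 (mod 99)


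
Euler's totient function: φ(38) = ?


Factor n: 38 = 2 × 19
φ(n) = n · ∏(1 - 1/p) over distinct primes p | n
φ(38) = 38 · (1 - 1/2) · (1 - 1/19) = 18

φ(38) = 18


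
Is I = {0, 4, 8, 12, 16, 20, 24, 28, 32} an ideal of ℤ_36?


Check ideal conditions for I = {0, 4, 8, 12, 16, 20, 24, 28, 32} in ℤ_36:
(1) I is an additive subgroup? Yes
(2) For r ∈ ℤ_36 and a ∈ I: r·a ∈ I? Yes

Yes, I is an ideal of ℤ_36


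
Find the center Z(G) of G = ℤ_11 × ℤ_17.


Z(G) = {g ∈ G | gx = xg for all x ∈ G}
Direct product of abelian groups is abelian, so Z(G) = G

Z(ℤ_11 × ℤ_17) = ℤ_11 × ℤ_17


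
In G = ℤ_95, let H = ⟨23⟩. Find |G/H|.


|⟨23⟩| = n / gcd(23, 95) = 95 / 1 = 95
H is normal (ℤ_95 is abelian).
|G/H| = |G| / |H| = 95 / 95 = 1

|G/H| = 1


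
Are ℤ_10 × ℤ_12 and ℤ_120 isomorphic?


Comparing ℤ_10 × ℤ_12 and ℤ_120:
gcd(10,12) = 2 ≠ 1. Max element order in ℤ_10×ℤ_12 is lcm(10,12) = 60 < 120, so it has no element of order 120

No, ℤ_10 × ℤ_12 ≇ ℤ_120


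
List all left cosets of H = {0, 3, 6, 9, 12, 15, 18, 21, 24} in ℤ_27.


H = {0, 3, 6, 9, 12, 15, 18, 21, 24}, |H| = 9
Number of cosets = |G|/|H| = 27/9 = 3
0 + H = {0, 3, 6, 9, 12, 15, 18, 21, 24}
1 + H = {1, 4, 7, 10, 13, 16, 19, 22, 25}
2 + H = {2, 5, 8, 11, 14, 17, 20, 23, 26}

Cosets: 0+H={0,3,6,9,12,15,18,21,24}; 1+H={1,4,7,10,13,16,19,22,25}; 2+H={2,5,8,11,14,17,20,23,26}


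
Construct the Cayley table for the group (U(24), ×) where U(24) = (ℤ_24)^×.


Elements: {1, 5, 7, 11, 13, 17, 19, 23}
Operation: multiplication mod 24
Entry (a, b) = (a × b) mod 24

Cayley table:
   |  1 |  5 |  7 | 11 | 13 | 17 | 19 | 23
 1 |  1 |  5 |  7 | 11 | 13 | 17 | 19 | 23
 5 |  5 |  1 | 11 |  7 | 17 | 13 | 23 | 19
 7 |  7 | 11 |  1 |  5 | 19 | 23 | 13 | 17
11 | 11 |  7 |  5 |  1 | 23 | 19 | 17 | 13
13 | 13 | 17 | 19 | 23 |  1 |  5 |  7 | 11
17 | 17 | 13 | 23 | 19 |  5 |  1 | 11 |  7
19 | 19 | 23 | 13 | 17 |  7 | 11 |  1 |  5
23 | 23 | 19 | 17 | 13 | 11 |  7 |  5 |  1


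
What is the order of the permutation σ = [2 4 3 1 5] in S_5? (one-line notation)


Cycle decomposition: (1 2 4)
Cycle lengths: 3
Order = lcm(3) = 3

ord(σ) = 3


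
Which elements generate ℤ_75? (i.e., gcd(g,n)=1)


g generates ℤ_n iff gcd(g,n) = 1
Prime factors of 75: 3, 5
Generators are g ∈ {1,...,74} not divisible by any of these primes.
Generators: {1, 2, 4, 7, 8, 11, 13, 14, 16, 17, 19, 22, 23, 26, 28, 29, 31, 32, 34, 37, 38, 41, 43, 44, 46, 47, 49, 52, 53, 56, 58, 59, 61, 62, 64, 67, 68, 71, 73, 74}
Number of generators = φ(75) = 40

Generators of ℤ_75 = {1, 2, 4, 7, 8, 11, 13, 14, 16, 17, 19, 22, 23, 26, 28, 29, 31, 32, 34, 37, 38, 41, 43, 44, 46, 47, 49, 52, 53, 56, 58, 59, 61, 62, 64, 67, 68, 71, 73, 74}


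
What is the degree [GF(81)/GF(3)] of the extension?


GF(81) = GF(3^4), so the extension degree is 4

[GF(81)/GF(3)] = 4


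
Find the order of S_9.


|S_n| = n! (number of permutations of n symbols)
|S_9| = 9! = 362880

|S_9| = 362880


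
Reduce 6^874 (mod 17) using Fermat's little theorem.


Fermat's little theorem: if p is prime and gcd(a,p)=1, then a^(p-1) ≡ 1 (mod p)
p = 17 is prime, gcd(6,17) = 1
Reduce exponent: 874 mod 16 = 10
So 6^874 ≡ 6^10 (mod 17)
6^10 mod 17 = 15

6^874 ≡ 15 (mod 17)


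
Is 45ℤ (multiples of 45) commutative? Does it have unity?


45ℤ is a commutative ring under +,× but has no multiplicative identity (1 ∉ 45ℤ); it has no zero divisors, but without unity it is not an integral domain
Commutative: Yes
Integral domain: No
Has unity: No

45ℤ (multiples of 45): Commutative=Yes, Unity=No


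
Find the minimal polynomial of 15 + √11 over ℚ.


Let α = 15 + √11. Then α - 15 = √11, so (α - 15)² = 11, giving α² - 30α + 214 = 0. Degree 2 and α ∉ ℚ, so this is the minimal polynomial.

Minimal polynomial: x² - 30x + 214


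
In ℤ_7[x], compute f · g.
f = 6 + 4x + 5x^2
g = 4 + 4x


Expand and collect like terms; reduce coefficients mod 7:
x^0: 6·4 = 24 ≡ 3 (mod 7)
x^1: 6·4 + 4·4 = 40 ≡ 5 (mod 7)
x^2: 4·4 + 5·4 = 36 ≡ 1 (mod 7)
x^3: 5·4 = 20 ≡ 6 (mod 7)
Result: 3 + 5x + x^2 + 6x^3

f · g = 3 + 5x + x^2 + 6x^3


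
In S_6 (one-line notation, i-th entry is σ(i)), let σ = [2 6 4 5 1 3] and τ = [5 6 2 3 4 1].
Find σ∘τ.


σ∘τ: apply τ first, then σ
1 →τ 5 →σ 1
2 →τ 6 →σ 3
3 →τ 2 →σ 6
4 →τ 3 →σ 4
5 →τ 4 →σ 5
6 →τ 1 →σ 2

σ∘τ = [1 3 6 4 5 2]


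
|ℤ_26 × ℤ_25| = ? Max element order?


|ℤ_26 × ℤ_25| = 26 × 25 = 650
Max element order = lcm(26,25) = 650
Cyclic? Yes (gcd=1)

|ℤ_26×ℤ_25| = 650, max element order = 650
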